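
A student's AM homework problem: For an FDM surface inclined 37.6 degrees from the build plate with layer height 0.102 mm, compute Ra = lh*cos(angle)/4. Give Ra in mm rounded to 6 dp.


Ra = 0.102 * cos(37.6) / 4 = 0.020203 mm


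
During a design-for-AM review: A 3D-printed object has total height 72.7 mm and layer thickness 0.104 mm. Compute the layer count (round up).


Layers = ceil(72.7/0.104) = 700


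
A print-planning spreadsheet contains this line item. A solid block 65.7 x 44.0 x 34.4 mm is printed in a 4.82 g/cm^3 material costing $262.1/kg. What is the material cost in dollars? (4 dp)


V = 65.7 * 44.0 * 34.4 = 99443.52 mm^3 = 99.44352 cm^3
Mass = 99.44352 * 4.82 / 1000 = 0.47931777 kg
Cost = 0.47931777 * 262.1 = 125.6292 $


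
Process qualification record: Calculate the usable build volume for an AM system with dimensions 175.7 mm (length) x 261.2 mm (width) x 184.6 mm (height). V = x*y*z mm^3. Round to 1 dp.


V = 175.7 * 261.2 * 184.6 = 8471818.3 mm^3


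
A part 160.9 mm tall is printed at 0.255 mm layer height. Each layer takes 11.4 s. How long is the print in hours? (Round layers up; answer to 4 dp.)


Layers = ceil(160.9/0.255) = 631
t = 631 * 11.4 / 3600 = 1.9982 hrs


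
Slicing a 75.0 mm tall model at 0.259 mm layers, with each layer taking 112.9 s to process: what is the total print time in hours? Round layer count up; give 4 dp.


Layers = ceil(75.0/0.259) = 290
t = 290 * 112.9 / 3600 = 9.0947 hrs


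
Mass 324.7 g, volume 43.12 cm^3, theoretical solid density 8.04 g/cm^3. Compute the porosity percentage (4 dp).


rho_part = 324.7 / 43.12 = 7.53014842 g/cm^3
Porosity = (1 - 7.53014842/8.04)*100 = 6.3414 %


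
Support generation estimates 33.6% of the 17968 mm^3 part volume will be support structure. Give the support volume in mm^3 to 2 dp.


V_support = 17968 * 0.336 = 6037.25 mm^3


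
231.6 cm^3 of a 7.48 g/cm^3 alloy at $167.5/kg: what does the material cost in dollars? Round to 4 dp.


Mass = 231.6*7.48/1000 = 1.732368 kg
Cost = 1.732368 * 167.5 = 290.1716 $


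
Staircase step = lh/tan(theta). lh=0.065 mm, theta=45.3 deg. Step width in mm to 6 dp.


step = 0.065 / tan(45.3) = 0.064323 mm


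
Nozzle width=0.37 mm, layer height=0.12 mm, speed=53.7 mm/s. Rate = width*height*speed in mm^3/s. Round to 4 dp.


Rate = 0.37 * 0.12 * 53.7 = 2.3843 mm^3/s


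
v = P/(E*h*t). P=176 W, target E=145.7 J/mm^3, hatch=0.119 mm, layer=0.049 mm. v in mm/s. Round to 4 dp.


v = 176 / (145.7*0.119*0.049) = 207.162 mm/s


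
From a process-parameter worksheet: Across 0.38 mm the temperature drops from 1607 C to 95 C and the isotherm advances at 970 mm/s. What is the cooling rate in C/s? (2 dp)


G = (1607-95)/0.38 = 3978.94736842 C/mm
CR = 3978.94736842 * 970 = 3859578.95 C/s


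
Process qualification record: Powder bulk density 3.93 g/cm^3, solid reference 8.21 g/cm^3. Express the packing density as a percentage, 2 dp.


Packing = (3.93/8.21)*100 = 47.87 %


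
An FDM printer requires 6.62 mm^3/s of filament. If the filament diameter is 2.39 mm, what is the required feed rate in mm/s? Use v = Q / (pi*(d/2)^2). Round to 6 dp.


A = pi*(2.39/2)^2 = 4.486273
v = 6.62 / 4.486273 = 1.475612 mm/s


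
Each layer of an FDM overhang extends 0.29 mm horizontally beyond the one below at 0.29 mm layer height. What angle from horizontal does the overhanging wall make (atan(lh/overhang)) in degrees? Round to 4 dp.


angle = atan(0.29/0.29) = 45.0 degrees


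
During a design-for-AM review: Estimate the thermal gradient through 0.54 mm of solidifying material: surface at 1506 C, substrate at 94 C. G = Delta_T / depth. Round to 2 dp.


G = (1506-94)/0.54 = 2614.81 C/mm


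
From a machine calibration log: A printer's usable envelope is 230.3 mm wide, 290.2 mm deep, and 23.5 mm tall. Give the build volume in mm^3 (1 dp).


V = 230.3 * 290.2 * 23.5 = 1570576.9 mm^3


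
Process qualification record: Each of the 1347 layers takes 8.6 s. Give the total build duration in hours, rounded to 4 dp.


t = 1347 * 8.6 / 3600 = 3.2178 hrs


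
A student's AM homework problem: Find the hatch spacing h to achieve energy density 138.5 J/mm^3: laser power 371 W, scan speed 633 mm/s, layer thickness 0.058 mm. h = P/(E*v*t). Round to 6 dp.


h = 371 / (138.5*633*0.058) = 0.072961 mm


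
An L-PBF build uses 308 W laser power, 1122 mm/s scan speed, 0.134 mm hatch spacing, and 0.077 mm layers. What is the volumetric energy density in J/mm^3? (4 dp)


E = 308 / (1122*0.134*0.077) = 26.6049 J/mm^3


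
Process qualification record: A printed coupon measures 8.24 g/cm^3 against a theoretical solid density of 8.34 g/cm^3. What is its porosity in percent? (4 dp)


Porosity = (1-8.24/8.34)*100 = 1.199 %


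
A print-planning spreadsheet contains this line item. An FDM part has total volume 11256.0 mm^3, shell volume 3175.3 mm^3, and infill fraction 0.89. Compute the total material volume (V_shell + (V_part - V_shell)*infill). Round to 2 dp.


V_infill = (11256.0 - 3175.3) * 0.89 = 7191.82
V_total = 3175.3 + 7191.82 = 10367.12 mm^3


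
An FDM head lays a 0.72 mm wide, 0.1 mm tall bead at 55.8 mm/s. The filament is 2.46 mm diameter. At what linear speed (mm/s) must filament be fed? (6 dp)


Q = 0.72 * 0.1 * 55.8 = 4.0176 mm^3/s
A_fil = pi*(2.46/2)^2 = 4.75291553 mm^2
v_feed = 4.0176 / 4.75291553 = 0.845292 mm/s


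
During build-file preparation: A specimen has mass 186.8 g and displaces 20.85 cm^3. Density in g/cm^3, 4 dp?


rho = 186.8 / 20.85 = 8.9592 g/cm^3


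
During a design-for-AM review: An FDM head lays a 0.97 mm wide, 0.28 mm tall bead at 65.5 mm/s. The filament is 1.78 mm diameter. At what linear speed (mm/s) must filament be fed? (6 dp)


Q = 0.97 * 0.28 * 65.5 = 17.7898 mm^3/s
A_fil = pi*(1.78/2)^2 = 2.48845554 mm^2
v_feed = 17.7898 / 2.48845554 = 7.148932 mm/s


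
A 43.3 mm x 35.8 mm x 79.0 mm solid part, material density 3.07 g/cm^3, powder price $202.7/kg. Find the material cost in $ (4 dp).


V = 43.3 * 35.8 * 79.0 = 122461.06 mm^3 = 122.46106 cm^3
Mass = 122.46106 * 3.07 / 1000 = 0.37595545 kg
Cost = 0.37595545 * 202.7 = 76.2062 $


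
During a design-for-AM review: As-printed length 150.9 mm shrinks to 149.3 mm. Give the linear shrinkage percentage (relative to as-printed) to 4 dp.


Shrinkage = ((150.9-149.3)/150.9)*100 = 1.0603 %


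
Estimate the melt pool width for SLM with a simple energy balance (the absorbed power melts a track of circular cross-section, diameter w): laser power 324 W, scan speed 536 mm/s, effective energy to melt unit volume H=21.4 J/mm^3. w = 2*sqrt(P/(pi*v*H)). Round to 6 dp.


w = 2*sqrt(324/(pi*536*21.4)) = 0.189644 mm


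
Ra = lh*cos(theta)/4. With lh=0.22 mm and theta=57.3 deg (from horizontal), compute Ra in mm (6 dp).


Ra = 0.22 * cos(57.3) / 4 = 0.029713 mm


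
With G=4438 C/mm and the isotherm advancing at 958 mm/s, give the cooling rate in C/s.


CR = 4438 * 958 = 4251604 C/s


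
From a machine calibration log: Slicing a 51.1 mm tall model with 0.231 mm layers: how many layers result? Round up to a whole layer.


Layers = ceil(51.1/0.231) = 222


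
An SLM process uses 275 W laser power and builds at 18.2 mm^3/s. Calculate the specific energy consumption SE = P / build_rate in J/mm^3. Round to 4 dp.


SE = 275 / 18.2 = 15.1099 J/mm^3


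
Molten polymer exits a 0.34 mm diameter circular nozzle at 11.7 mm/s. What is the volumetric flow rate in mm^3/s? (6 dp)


A = pi*(0.34/2)^2 = 0.09079203 mm^2
Q = 0.09079203 * 11.7 = 1.062267 mm^3/s


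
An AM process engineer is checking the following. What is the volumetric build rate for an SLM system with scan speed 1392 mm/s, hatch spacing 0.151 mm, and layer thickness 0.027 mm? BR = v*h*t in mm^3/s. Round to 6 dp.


Rate = 1392 * 0.151 * 0.027 = 5.675184 mm^3/s


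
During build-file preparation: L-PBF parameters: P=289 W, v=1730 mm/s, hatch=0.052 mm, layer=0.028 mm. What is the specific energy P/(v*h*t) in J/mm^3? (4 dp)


Build rate = 1730 * 0.052 * 0.028 = 2.51888 mm^3/s
SE = 289 / 2.51888 = 114.7335 J/mm^3


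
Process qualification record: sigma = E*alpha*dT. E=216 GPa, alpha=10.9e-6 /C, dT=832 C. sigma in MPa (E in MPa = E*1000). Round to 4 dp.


sigma = 216*1000 * 10.9e-6 * 832 = 1958.8608 MPa


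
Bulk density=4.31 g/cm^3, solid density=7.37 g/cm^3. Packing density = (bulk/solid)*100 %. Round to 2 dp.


Packing = (4.31/7.37)*100 = 58.48 %


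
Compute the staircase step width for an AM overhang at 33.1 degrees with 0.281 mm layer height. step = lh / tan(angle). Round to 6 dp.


step = 0.281 / tan(33.1) = 0.431053 mm


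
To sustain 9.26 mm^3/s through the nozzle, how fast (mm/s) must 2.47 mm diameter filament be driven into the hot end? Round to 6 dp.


A = pi*(2.47/2)^2 = 4.791636
v = 9.26 / 4.791636 = 1.932534 mm/s


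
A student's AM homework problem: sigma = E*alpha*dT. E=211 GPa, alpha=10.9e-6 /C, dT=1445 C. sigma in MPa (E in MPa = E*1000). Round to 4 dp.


sigma = 211*1000 * 10.9e-6 * 1445 = 3323.3555 MPa


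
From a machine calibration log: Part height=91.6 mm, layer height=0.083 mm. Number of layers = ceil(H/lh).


Layers = ceil(91.6/0.083) = 1104


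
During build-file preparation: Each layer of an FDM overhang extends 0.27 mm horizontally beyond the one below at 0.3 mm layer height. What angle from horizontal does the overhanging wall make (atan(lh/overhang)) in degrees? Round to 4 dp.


angle = atan(0.3/0.27) = 48.0128 degrees


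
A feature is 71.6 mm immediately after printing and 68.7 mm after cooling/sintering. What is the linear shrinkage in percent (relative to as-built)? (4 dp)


Shrinkage = ((71.6-68.7)/71.6)*100 = 4.0503 %


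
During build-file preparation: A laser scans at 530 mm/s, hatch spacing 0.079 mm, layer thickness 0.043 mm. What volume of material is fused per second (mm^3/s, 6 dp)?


Rate = 530 * 0.079 * 0.043 = 1.80041 mm^3/s


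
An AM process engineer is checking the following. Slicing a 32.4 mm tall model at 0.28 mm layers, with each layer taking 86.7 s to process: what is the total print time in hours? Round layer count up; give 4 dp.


Layers = ceil(32.4/0.28) = 116
t = 116 * 86.7 / 3600 = 2.7937 hrs


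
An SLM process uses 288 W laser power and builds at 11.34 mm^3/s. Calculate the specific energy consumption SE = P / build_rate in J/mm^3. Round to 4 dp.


SE = 288 / 11.34 = 25.3968 J/mm^3


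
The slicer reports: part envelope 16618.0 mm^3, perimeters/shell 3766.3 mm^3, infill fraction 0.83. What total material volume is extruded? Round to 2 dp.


V_infill = (16618.0 - 3766.3) * 0.83 = 10666.91
V_total = 3766.3 + 10666.91 = 14433.21 mm^3


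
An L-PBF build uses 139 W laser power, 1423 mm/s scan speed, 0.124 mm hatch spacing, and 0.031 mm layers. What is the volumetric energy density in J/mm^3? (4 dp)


E = 139 / (1423*0.124*0.031) = 25.4113 J/mm^3


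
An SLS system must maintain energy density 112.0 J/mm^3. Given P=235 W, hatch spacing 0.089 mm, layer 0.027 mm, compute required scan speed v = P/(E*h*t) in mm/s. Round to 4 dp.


v = 235 / (112.0*0.089*0.027) = 873.1645 mm/s


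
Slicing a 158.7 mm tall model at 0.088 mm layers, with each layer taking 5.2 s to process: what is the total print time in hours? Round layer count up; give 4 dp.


Layers = ceil(158.7/0.088) = 1804
t = 1804 * 5.2 / 3600 = 2.6058 hrs


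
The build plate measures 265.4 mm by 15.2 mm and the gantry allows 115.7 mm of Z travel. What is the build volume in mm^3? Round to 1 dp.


V = 265.4 * 15.2 * 115.7 = 466743.1 mm^3


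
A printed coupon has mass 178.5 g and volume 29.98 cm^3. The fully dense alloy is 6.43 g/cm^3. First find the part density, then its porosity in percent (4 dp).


rho_part = 178.5 / 29.98 = 5.95396931 g/cm^3
Porosity = (1 - 5.95396931/6.43)*100 = 7.4033 %


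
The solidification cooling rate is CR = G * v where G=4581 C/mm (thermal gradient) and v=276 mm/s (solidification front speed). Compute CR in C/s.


CR = 4581 * 276 = 1264356 C/s


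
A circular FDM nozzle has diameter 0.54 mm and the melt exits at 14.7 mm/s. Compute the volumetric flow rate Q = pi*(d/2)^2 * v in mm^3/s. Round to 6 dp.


A = pi*(0.54/2)^2 = 0.2290221 mm^2
Q = 0.2290221 * 14.7 = 3.366625 mm^3/s


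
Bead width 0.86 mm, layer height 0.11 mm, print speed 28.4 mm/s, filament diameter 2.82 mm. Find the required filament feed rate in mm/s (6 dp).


Q = 0.86 * 0.11 * 28.4 = 2.68664 mm^3/s
A_fil = pi*(2.82/2)^2 = 6.24580035 mm^2
v_feed = 2.68664 / 6.24580035 = 0.430151 mm/s


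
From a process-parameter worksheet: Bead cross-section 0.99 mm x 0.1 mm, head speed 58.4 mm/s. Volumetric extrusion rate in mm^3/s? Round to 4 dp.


Rate = 0.99 * 0.1 * 58.4 = 5.7816 mm^3/s


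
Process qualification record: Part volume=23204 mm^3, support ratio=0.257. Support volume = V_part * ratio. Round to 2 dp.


V_support = 23204 * 0.257 = 5963.43 mm^3


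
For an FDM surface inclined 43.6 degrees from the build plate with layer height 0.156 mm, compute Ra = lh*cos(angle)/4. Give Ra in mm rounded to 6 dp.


Ra = 0.156 * cos(43.6) / 4 = 0.028243 mm


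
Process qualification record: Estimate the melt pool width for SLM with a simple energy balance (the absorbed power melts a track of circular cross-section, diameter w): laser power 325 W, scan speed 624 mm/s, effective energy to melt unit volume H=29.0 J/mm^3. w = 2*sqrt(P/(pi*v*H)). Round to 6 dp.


w = 2*sqrt(325/(pi*624*29.0)) = 0.151219 mm


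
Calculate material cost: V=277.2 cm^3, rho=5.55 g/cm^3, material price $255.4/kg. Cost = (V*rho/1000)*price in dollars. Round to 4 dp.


Mass = 277.2*5.55/1000 = 1.53846 kg
Cost = 1.53846 * 255.4 = 392.9227 $


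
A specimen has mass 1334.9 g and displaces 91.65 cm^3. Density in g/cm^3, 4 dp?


rho = 1334.9 / 91.65 = 14.5652 g/cm^3


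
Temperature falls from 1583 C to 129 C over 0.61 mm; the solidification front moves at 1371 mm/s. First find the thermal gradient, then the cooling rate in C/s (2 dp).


G = (1583-129)/0.61 = 2383.60655738 C/mm
CR = 2383.60655738 * 1371 = 3267924.59 C/s


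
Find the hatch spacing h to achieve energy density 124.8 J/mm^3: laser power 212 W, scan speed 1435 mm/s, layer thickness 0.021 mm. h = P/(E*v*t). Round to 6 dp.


h = 212 / (124.8*1435*0.021) = 0.05637 mm


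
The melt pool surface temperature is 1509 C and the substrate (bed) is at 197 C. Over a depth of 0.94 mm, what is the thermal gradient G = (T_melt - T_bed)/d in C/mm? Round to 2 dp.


G = (1509-197)/0.94 = 1395.74 C/mm


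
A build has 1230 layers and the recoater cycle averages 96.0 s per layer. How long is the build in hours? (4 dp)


t = 1230 * 96.0 / 3600 = 32.8 hrs


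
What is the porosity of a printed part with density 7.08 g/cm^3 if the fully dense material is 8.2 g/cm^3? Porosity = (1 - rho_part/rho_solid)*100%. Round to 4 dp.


Porosity = (1-7.08/8.2)*100 = 13.6585 %


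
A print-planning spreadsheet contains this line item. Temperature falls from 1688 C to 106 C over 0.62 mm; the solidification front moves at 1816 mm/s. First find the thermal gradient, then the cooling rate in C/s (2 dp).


G = (1688-106)/0.62 = 2551.61290323 C/mm
CR = 2551.61290323 * 1816 = 4633729.03 C/s


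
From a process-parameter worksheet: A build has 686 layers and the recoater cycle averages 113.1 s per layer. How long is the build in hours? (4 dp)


t = 686 * 113.1 / 3600 = 21.5518 hrs


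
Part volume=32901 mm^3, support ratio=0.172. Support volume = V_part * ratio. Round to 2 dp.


V_support = 32901 * 0.172 = 5658.97 mm^3


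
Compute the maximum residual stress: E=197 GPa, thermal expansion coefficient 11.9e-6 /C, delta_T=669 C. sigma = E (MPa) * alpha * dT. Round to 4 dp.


sigma = 197*1000 * 11.9e-6 * 669 = 1568.3367 MPa


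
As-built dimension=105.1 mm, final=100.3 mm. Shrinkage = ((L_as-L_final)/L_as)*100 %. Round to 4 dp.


Shrinkage = ((105.1-100.3)/105.1)*100 = 4.5671 %


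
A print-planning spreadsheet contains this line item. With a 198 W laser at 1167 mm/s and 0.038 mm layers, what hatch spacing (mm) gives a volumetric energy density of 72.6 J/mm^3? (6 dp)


h = 198 / (72.6*1167*0.038) = 0.0615 mm


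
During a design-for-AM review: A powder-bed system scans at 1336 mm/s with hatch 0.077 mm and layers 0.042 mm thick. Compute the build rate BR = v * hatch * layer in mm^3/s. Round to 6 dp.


Rate = 1336 * 0.077 * 0.042 = 4.320624 mm^3/s


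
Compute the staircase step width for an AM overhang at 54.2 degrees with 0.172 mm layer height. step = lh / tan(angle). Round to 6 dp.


step = 0.172 / tan(54.2) = 0.12405 mm


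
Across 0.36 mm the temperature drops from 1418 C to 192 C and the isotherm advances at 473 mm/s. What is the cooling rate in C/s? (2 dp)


G = (1418-192)/0.36 = 3405.55555556 C/mm
CR = 3405.55555556 * 473 = 1610827.78 C/s


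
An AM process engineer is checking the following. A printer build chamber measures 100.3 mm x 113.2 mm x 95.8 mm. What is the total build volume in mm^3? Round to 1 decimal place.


V = 100.3 * 113.2 * 95.8 = 1087709.4 mm^3


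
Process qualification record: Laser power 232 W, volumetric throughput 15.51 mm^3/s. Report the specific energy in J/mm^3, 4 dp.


SE = 232 / 15.51 = 14.9581 J/mm^3


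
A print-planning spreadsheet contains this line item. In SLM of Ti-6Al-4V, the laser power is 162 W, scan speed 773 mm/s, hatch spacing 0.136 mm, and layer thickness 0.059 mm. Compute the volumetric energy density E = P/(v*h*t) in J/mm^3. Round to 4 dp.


E = 162 / (773*0.136*0.059) = 26.1183 J/mm^3


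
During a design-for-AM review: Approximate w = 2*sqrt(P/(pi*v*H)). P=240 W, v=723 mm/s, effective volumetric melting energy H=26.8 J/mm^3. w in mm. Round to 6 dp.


w = 2*sqrt(240/(pi*723*26.8)) = 0.125581 mm


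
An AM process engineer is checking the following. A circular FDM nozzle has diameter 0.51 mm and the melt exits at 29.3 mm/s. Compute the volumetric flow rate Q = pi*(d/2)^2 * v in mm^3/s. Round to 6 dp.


A = pi*(0.51/2)^2 = 0.20428206 mm^2
Q = 0.20428206 * 29.3 = 5.985464 mm^3/s


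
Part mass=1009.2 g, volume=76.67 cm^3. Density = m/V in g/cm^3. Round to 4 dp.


rho = 1009.2 / 76.67 = 13.1629 g/cm^3


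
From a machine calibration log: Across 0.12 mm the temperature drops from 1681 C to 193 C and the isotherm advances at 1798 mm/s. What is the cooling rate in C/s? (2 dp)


G = (1681-193)/0.12 = 12400.0 C/mm
CR = 12400.0 * 1798 = 22295200.0 C/s


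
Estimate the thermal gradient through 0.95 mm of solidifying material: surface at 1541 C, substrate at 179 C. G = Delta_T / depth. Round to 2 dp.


G = (1541-179)/0.95 = 1433.68 C/mm


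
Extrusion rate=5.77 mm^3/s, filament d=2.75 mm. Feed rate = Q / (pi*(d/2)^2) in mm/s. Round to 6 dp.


A = pi*(2.75/2)^2 = 5.939574
v = 5.77 / 5.939574 = 0.97145 mm/s


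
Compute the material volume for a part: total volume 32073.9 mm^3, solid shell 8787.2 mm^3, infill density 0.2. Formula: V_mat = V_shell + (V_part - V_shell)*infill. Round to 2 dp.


V_infill = (32073.9 - 8787.2) * 0.2 = 4657.34
V_total = 8787.2 + 4657.34 = 13444.54 mm^3


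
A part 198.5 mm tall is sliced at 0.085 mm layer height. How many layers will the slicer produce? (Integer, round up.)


Layers = ceil(198.5/0.085) = 2336


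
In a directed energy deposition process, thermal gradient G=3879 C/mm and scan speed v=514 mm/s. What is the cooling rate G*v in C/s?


CR = 3879 * 514 = 1993806 C/s


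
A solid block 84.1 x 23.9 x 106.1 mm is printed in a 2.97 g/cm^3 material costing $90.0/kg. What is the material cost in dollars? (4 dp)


V = 84.1 * 23.9 * 106.1 = 213259.939 mm^3 = 213.259939 cm^3
Mass = 213.259939 * 2.97 / 1000 = 0.63338202 kg
Cost = 0.63338202 * 90.0 = 57.0044 $


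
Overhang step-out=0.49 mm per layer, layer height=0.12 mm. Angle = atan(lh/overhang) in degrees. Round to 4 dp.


angle = atan(0.12/0.49) = 13.7608 degrees


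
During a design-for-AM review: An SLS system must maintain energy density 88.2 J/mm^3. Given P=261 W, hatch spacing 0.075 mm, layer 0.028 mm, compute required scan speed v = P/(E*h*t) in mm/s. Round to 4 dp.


v = 261 / (88.2*0.075*0.028) = 1409.1351 mm/s


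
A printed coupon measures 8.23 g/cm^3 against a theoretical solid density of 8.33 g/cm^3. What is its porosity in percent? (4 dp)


Porosity = (1-8.23/8.33)*100 = 1.2005 %


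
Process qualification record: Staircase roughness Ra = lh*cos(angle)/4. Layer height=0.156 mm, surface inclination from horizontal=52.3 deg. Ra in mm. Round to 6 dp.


Ra = 0.156 * cos(52.3) / 4 = 0.02385 mm


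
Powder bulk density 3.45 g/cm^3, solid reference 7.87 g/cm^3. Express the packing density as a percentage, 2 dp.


Packing = (3.45/7.87)*100 = 43.84 %


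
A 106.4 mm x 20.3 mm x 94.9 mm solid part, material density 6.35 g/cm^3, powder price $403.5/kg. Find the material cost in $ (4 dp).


V = 106.4 * 20.3 * 94.9 = 204976.408 mm^3 = 204.976408 cm^3
Mass = 204.976408 * 6.35 / 1000 = 1.30160019 kg
Cost = 1.30160019 * 403.5 = 525.1957 $


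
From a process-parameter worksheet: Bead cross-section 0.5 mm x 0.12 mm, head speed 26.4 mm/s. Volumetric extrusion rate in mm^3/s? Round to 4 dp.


Rate = 0.5 * 0.12 * 26.4 = 1.584 mm^3/s


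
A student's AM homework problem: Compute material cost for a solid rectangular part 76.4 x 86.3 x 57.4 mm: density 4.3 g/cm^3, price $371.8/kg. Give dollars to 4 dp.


V = 76.4 * 86.3 * 57.4 = 378456.568 mm^3 = 378.456568 cm^3
Mass = 378.456568 * 4.3 / 1000 = 1.62736324 kg
Cost = 1.62736324 * 371.8 = 605.0537 $


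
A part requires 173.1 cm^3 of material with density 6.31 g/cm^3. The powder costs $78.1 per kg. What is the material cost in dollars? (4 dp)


Mass = 173.1*6.31/1000 = 1.092261 kg
Cost = 1.092261 * 78.1 = 85.3056 $


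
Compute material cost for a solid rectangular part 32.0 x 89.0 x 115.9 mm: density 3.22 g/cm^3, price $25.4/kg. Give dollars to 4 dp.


V = 32.0 * 89.0 * 115.9 = 330083.2 mm^3 = 330.0832 cm^3
Mass = 330.0832 * 3.22 / 1000 = 1.0628679 kg
Cost = 1.0628679 * 25.4 = 26.9968 $


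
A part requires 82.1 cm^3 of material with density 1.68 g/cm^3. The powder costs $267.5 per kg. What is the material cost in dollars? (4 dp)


Mass = 82.1*1.68/1000 = 0.137928 kg
Cost = 0.137928 * 267.5 = 36.8957 $


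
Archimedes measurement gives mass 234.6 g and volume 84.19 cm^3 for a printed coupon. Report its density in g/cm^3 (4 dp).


rho = 234.6 / 84.19 = 2.7866 g/cm^3


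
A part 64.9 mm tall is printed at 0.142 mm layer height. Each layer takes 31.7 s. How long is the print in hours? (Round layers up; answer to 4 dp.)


Layers = ceil(64.9/0.142) = 458
t = 458 * 31.7 / 3600 = 4.0329 hrs


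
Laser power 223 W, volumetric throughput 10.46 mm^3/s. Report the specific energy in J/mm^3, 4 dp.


SE = 223 / 10.46 = 21.3193 J/mm^3


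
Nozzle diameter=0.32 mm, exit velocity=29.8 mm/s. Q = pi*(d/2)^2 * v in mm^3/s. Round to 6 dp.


A = pi*(0.32/2)^2 = 0.08042477 mm^2
Q = 0.08042477 * 29.8 = 2.396658 mm^3/s


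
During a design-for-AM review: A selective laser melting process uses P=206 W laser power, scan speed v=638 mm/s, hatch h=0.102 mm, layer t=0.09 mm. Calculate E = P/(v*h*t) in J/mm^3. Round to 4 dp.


E = 206 / (638*0.102*0.09) = 35.1726 J/mm^3


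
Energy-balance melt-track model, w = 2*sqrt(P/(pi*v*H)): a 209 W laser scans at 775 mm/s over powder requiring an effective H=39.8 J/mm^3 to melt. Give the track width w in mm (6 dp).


w = 2*sqrt(209/(pi*775*39.8)) = 0.092883 mm


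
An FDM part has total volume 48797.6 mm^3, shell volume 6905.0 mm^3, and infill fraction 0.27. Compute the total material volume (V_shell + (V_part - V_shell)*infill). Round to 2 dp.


V_infill = (48797.6 - 6905.0) * 0.27 = 11311.0
V_total = 6905.0 + 11311.0 = 18216.0 mm^3


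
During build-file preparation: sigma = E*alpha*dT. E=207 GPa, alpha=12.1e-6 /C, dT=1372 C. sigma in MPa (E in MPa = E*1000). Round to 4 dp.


sigma = 207*1000 * 12.1e-6 * 1372 = 3436.4484 MPa


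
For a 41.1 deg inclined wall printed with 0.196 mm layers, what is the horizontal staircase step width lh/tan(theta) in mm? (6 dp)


step = 0.196 / tan(41.1) = 0.224679 mm


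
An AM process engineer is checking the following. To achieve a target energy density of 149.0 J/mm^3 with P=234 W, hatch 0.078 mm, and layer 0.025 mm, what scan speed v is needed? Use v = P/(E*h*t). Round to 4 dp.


v = 234 / (149.0*0.078*0.025) = 805.3691 mm/s


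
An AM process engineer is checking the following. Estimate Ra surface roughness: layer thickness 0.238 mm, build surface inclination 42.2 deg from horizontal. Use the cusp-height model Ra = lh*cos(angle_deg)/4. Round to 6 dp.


Ra = 0.238 * cos(42.2) / 4 = 0.044078 mm


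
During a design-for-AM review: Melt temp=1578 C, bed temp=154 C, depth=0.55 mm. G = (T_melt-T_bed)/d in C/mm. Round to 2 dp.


G = (1578-154)/0.55 = 2589.09 C/mm


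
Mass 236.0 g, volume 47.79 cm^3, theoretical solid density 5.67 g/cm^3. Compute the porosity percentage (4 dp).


rho_part = 236.0 / 47.79 = 4.9382716 g/cm^3
Porosity = (1 - 4.9382716/5.67)*100 = 12.9053 %


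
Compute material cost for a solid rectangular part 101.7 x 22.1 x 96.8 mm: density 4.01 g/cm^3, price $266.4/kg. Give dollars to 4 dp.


V = 101.7 * 22.1 * 96.8 = 217564.776 mm^3 = 217.564776 cm^3
Mass = 217.564776 * 4.01 / 1000 = 0.87243475 kg
Cost = 0.87243475 * 266.4 = 232.4166 $


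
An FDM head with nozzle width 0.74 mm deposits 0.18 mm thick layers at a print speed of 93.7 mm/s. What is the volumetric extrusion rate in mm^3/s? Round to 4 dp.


Rate = 0.74 * 0.18 * 93.7 = 12.4808 mm^3/s


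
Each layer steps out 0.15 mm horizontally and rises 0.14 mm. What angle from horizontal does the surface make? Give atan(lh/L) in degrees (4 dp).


angle = atan(0.14/0.15) = 43.0251 degrees


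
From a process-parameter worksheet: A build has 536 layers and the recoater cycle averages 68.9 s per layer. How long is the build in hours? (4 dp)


t = 536 * 68.9 / 3600 = 10.2584 hrs


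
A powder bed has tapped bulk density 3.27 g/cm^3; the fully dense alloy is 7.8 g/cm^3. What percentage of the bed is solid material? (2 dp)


Packing = (3.27/7.8)*100 = 41.92 %


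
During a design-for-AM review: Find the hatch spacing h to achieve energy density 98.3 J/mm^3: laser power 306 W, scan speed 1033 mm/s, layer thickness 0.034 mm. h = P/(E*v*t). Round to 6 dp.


h = 306 / (98.3*1033*0.034) = 0.088632 mm


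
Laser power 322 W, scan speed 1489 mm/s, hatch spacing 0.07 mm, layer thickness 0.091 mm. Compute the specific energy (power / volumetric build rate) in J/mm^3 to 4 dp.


Build rate = 1489 * 0.07 * 0.091 = 9.48493 mm^3/s
SE = 322 / 9.48493 = 33.9486 J/mm^3


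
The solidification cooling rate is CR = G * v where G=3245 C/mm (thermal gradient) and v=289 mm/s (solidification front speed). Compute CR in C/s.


CR = 3245 * 289 = 937805 C/s


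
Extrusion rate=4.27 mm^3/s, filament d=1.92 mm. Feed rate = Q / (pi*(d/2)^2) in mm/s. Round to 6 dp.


A = pi*(1.92/2)^2 = 2.895292
v = 4.27 / 2.895292 = 1.474808 mm/s


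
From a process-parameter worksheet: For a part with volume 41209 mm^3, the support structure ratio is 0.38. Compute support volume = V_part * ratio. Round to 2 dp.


V_support = 41209 * 0.38 = 15659.42 mm^3


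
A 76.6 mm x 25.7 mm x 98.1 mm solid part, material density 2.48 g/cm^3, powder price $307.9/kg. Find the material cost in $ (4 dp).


V = 76.6 * 25.7 * 98.1 = 193121.622 mm^3 = 193.121622 cm^3
Mass = 193.121622 * 2.48 / 1000 = 0.47894162 kg
Cost = 0.47894162 * 307.9 = 147.4661 $


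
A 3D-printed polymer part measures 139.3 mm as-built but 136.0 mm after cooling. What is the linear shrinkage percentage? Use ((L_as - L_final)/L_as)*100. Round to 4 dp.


Shrinkage = ((139.3-136.0)/139.3)*100 = 2.369 %


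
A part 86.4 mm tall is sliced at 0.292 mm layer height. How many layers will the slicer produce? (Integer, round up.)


Layers = ceil(86.4/0.292) = 296


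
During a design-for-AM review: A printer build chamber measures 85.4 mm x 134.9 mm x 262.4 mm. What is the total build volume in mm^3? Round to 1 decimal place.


V = 85.4 * 134.9 * 262.4 = 3022968.7 mm^3


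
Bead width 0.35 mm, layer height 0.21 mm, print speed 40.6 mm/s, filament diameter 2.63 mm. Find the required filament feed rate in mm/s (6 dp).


Q = 0.35 * 0.21 * 40.6 = 2.9841 mm^3/s
A_fil = pi*(2.63/2)^2 = 5.43252056 mm^2
v_feed = 2.9841 / 5.43252056 = 0.549303 mm/s


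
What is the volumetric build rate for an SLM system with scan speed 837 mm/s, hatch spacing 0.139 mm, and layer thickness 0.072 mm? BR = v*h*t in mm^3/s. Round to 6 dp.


Rate = 837 * 0.139 * 0.072 = 8.376696 mm^3/s


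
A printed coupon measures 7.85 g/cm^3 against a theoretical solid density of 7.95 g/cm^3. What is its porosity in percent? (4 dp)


Porosity = (1-7.85/7.95)*100 = 1.2579 %


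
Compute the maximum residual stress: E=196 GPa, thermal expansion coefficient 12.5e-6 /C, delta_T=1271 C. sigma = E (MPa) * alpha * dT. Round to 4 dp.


sigma = 196*1000 * 12.5e-6 * 1271 = 3113.95 MPa


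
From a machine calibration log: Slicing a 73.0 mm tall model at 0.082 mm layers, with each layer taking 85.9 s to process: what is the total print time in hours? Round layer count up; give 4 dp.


Layers = ceil(73.0/0.082) = 891
t = 891 * 85.9 / 3600 = 21.2603 hrs


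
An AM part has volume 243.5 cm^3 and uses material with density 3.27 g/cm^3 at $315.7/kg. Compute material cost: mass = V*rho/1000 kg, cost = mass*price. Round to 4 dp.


Mass = 243.5*3.27/1000 = 0.796245 kg
Cost = 0.796245 * 315.7 = 251.3745 $


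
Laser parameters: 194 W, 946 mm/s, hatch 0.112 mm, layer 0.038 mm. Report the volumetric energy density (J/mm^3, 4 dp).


E = 194 / (946*0.112*0.038) = 48.1847 J/mm^3


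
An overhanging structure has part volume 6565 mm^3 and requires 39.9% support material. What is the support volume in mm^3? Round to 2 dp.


V_support = 6565 * 0.399 = 2619.44 mm^3


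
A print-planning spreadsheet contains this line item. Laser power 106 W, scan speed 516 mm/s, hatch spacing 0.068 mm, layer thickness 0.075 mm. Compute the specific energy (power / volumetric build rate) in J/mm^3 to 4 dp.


Build rate = 516 * 0.068 * 0.075 = 2.6316 mm^3/s
SE = 106 / 2.6316 = 40.2797 J/mm^3


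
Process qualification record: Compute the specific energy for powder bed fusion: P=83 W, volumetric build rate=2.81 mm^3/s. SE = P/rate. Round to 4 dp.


SE = 83 / 2.81 = 29.5374 J/mm^3


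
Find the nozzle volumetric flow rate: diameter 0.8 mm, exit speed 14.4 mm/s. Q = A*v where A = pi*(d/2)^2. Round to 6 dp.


A = pi*(0.8/2)^2 = 0.50265482 mm^2
Q = 0.50265482 * 14.4 = 7.238229 mm^3/s


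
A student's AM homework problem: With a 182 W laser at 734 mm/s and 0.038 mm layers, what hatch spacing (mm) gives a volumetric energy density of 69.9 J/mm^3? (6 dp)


h = 182 / (69.9*734*0.038) = 0.09335 mm


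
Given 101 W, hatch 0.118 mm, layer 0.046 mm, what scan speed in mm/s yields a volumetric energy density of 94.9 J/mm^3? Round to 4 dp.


v = 101 / (94.9*0.118*0.046) = 196.0719 mm/s


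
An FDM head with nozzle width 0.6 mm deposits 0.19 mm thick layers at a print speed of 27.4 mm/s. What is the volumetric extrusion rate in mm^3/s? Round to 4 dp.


Rate = 0.6 * 0.19 * 27.4 = 3.1236 mm^3/s


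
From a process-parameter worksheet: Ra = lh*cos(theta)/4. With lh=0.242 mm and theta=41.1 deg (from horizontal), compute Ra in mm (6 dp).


Ra = 0.242 * cos(41.1) / 4 = 0.045591 mm


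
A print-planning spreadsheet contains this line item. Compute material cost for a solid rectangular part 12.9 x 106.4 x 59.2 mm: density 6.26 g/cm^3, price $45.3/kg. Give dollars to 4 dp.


V = 12.9 * 106.4 * 59.2 = 81255.552 mm^3 = 81.255552 cm^3
Mass = 81.255552 * 6.26 / 1000 = 0.50865976 kg
Cost = 0.50865976 * 45.3 = 23.0423 $


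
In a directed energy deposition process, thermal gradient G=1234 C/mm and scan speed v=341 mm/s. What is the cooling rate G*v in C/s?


CR = 1234 * 341 = 420794 C/s


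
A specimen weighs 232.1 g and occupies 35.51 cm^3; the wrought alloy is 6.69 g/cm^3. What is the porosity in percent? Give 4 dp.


rho_part = 232.1 / 35.51 = 6.53618699 g/cm^3
Porosity = (1 - 6.53618699/6.69)*100 = 2.2991 %


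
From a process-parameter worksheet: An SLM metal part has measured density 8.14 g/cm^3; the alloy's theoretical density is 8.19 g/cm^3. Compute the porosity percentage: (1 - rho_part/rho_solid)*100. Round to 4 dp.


Porosity = (1-8.14/8.19)*100 = 0.6105 %


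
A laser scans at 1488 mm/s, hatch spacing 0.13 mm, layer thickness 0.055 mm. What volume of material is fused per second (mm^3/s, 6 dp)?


Rate = 1488 * 0.13 * 0.055 = 10.6392 mm^3/s


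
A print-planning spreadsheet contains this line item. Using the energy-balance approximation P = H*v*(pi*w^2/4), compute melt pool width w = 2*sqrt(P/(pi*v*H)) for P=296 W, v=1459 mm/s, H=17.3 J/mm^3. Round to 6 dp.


w = 2*sqrt(296/(pi*1459*17.3)) = 0.122194 mm


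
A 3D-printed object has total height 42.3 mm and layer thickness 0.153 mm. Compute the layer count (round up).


Layers = ceil(42.3/0.153) = 277


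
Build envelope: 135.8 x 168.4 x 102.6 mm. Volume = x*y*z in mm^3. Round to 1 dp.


V = 135.8 * 168.4 * 102.6 = 2346330.7 mm^3


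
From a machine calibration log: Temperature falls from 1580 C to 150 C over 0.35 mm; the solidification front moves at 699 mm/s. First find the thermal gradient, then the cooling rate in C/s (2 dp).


G = (1580-150)/0.35 = 4085.71428571 C/mm
CR = 4085.71428571 * 699 = 2855914.29 C/s


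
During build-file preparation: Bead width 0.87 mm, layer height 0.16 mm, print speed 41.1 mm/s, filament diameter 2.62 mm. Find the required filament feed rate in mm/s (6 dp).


Q = 0.87 * 0.16 * 41.1 = 5.72112 mm^3/s
A_fil = pi*(2.62/2)^2 = 5.39128715 mm^2
v_feed = 5.72112 / 5.39128715 = 1.061179 mm/s


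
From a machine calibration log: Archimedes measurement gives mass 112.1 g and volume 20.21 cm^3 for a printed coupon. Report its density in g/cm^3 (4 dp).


rho = 112.1 / 20.21 = 5.5468 g/cm^3


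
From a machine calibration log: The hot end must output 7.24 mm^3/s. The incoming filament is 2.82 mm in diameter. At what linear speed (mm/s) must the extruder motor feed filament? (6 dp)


A = pi*(2.82/2)^2 = 6.2458
v = 7.24 / 6.2458 = 1.159179 mm/s


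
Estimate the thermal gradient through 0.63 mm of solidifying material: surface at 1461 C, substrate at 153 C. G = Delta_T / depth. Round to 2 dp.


G = (1461-153)/0.63 = 2076.19 C/mm


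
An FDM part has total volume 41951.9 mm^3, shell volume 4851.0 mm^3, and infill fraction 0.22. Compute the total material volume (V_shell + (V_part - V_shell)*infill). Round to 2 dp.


V_infill = (41951.9 - 4851.0) * 0.22 = 8162.2
V_total = 4851.0 + 8162.2 = 13013.2 mm^3


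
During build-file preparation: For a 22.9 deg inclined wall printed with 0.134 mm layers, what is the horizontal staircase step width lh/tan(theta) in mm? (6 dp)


step = 0.134 / tan(22.9) = 0.317222 mm


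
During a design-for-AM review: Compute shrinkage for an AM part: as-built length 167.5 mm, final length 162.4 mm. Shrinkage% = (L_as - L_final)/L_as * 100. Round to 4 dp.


Shrinkage = ((167.5-162.4)/167.5)*100 = 3.0448 %


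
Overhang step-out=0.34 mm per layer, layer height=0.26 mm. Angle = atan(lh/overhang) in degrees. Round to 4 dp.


angle = atan(0.26/0.34) = 37.4054 degrees


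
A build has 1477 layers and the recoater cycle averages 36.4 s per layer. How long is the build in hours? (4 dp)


t = 1477 * 36.4 / 3600 = 14.9341 hrs


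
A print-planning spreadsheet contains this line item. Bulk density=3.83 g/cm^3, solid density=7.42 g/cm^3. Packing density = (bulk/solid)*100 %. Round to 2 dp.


Packing = (3.83/7.42)*100 = 51.62 %


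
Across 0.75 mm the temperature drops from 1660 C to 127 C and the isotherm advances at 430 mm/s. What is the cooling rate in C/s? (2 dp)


G = (1660-127)/0.75 = 2044.0 C/mm
CR = 2044.0 * 430 = 878920.0 C/s


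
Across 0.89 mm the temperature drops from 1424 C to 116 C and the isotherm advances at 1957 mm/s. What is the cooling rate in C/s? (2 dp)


G = (1424-116)/0.89 = 1469.66292135 C/mm
CR = 1469.66292135 * 1957 = 2876130.34 C/s


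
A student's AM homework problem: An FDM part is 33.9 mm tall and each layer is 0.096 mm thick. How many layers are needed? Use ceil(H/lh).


Layers = ceil(33.9/0.096) = 354


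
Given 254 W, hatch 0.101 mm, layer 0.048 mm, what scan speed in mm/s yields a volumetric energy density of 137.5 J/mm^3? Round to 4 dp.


v = 254 / (137.5*0.101*0.048) = 381.0381 mm/s


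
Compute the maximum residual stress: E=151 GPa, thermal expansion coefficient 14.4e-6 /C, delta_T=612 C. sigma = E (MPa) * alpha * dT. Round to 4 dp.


sigma = 151*1000 * 14.4e-6 * 612 = 1330.7328 MPa


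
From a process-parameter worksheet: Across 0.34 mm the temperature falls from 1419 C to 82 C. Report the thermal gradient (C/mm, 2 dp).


G = (1419-82)/0.34 = 3932.35 C/mm


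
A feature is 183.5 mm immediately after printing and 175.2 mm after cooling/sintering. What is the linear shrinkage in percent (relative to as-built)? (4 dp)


Shrinkage = ((183.5-175.2)/183.5)*100 = 4.5232 %


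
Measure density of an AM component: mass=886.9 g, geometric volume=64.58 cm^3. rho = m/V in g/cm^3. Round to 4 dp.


rho = 886.9 / 64.58 = 13.7334 g/cm^3


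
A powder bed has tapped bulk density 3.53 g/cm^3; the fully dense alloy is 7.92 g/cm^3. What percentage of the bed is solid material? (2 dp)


Packing = (3.53/7.92)*100 = 44.57 %


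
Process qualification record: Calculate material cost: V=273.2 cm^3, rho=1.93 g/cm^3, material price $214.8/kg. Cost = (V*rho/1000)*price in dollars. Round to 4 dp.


Mass = 273.2*1.93/1000 = 0.527276 kg
Cost = 0.527276 * 214.8 = 113.2589 $


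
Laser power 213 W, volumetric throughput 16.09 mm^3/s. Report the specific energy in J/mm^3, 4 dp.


SE = 213 / 16.09 = 13.238 J/mm^3


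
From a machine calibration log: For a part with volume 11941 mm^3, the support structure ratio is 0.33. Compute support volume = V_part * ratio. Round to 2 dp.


V_support = 11941 * 0.33 = 3940.53 mm^3


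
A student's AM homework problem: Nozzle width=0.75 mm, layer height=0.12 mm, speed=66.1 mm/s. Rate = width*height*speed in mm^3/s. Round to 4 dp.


Rate = 0.75 * 0.12 * 66.1 = 5.949 mm^3/s


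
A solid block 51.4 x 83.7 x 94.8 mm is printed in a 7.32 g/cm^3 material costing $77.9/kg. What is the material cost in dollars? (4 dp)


V = 51.4 * 83.7 * 94.8 = 407846.664 mm^3 = 407.846664 cm^3
Mass = 407.846664 * 7.32 / 1000 = 2.98543758 kg
Cost = 2.98543758 * 77.9 = 232.5656 $


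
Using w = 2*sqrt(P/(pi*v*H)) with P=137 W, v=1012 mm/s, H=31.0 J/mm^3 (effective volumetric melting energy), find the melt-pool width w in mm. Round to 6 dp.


w = 2*sqrt(137/(pi*1012*31.0)) = 0.074567 mm


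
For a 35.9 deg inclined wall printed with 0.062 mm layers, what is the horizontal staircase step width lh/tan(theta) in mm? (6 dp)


step = 0.062 / tan(35.9) = 0.08565 mm


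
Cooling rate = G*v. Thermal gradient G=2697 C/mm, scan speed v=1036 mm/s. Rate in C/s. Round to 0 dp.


CR = 2697 * 1036 = 2794092 C/s


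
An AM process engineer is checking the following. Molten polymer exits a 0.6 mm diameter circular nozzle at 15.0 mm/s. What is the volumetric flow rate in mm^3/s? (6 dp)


A = pi*(0.6/2)^2 = 0.28274334 mm^2
Q = 0.28274334 * 15.0 = 4.24115 mm^3/s
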